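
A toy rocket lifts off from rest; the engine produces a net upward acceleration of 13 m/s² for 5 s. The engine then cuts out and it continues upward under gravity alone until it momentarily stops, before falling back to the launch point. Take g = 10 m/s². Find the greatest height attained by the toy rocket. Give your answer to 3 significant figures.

Phase 1 (powered ascent): v₀ = 0 m/s, a = 13 m/s².
v = v₀ + at = 0 + (13)(5) = 65.0 m/s
Δx = v₀t + ½at² = 0·5 + 0.5·13·5² = 162 m

Phase 2 (coasting upward): v₀ = 65.0 m/s, a = -10 m/s².
v = v₀ + at → t = (0 − 65.0) / -10 = 6.50 s
v² = v₀² + 2aΔx → Δx = (0² − 65.0²)/(2·-10) = 211 m
Maximum height = 162 + 211 = 374 m

374 m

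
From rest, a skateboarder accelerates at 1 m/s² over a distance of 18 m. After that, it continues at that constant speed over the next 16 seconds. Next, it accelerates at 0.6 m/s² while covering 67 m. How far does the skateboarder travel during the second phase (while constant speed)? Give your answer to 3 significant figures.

Phase 1 (accelerating): v₀ = 0 m/s, a = 1 m/s².
v² = v₀² + 2aΔx = 0² + 2·1·18 = 36.0 → v = 6.00 m/s
t = (v − v₀)/a = (6.00 − 0)/1 = 6.00 s

Phase 2 (constant speed): v₀ = 6.00 m/s, a = 0 m/s².
v = v₀ + at = 6.00 + (0)(16) = 6.00 m/s
Δx = v₀t + ½at² = 6.00·16 + 0.5·0·16² = 96.0 m
Distance in phase 2 = 96.0 m

96.0 m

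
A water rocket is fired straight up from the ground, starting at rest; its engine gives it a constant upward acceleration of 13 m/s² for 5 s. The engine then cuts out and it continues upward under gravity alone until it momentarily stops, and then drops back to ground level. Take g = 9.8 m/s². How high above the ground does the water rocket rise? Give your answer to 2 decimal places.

378.06 m

Phase 1 (powered ascent): v₀ = 0 m/s, a = 13 m/s².
v = v₀ + at = 0 + (13)(5) = 65.0 m/s
Δx = v₀t + ½at² = 0·5 + 0.5·13·5² = 162 m

Phase 2 (coasting upward): v₀ = 65.0 m/s, a = -9.8 m/s².
v = v₀ + at → t = (0 − 65.0) / -9.8 = 6.63 s
v² = v₀² + 2aΔx → Δx = (0² − 65.0²)/(2·-9.8) = 216 m
Maximum height = 162 + 216 = 378 m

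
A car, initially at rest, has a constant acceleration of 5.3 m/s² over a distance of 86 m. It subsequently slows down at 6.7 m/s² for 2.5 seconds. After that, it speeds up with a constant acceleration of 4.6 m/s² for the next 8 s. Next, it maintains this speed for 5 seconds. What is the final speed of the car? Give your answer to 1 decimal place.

Phase 1 (accelerating): v₀ = 0 m/s, a = 5.3 m/s².
v² = v₀² + 2aΔx = 0² + 2·5.3·86 = 912 → v = 30.2 m/s
t = (v − v₀)/a = (30.2 − 0)/5.3 = 5.70 s

Phase 2 (decelerating): v₀ = 30.2 m/s, a = -6.7 m/s².
v = v₀ + at = 30.2 + (-6.7)(2.5) = 13.4 m/s
Δx = v₀t + ½at² = 30.2·2.5 + 0.5·-6.7·2.5² = 54.5 m

Phase 3 (accelerating): v₀ = 13.4 m/s, a = 4.6 m/s².
v = v₀ + at = 13.4 + (4.6)(8) = 50.2 m/s
Δx = v₀t + ½at² = 13.4·8 + 0.5·4.6·8² = 255 m

Phase 4 (constant speed): v₀ = 50.2 m/s, a = 0 m/s².
v = v₀ + at = 50.2 + (0)(5) = 50.2 m/s
Δx = v₀t + ½at² = 50.2·5 + 0.5·0·5² = 251 m
Final speed = 50.2 m/s

50.2 m/s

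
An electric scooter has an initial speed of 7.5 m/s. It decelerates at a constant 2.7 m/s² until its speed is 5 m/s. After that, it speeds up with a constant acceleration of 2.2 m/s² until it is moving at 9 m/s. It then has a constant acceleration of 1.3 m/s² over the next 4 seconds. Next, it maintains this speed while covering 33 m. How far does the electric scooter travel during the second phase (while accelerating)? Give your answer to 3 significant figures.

12.7 m

Phase 1 (decelerating): v₀ = 7.50 m/s, a = -2.7 m/s².
v = v₀ + at → t = (5 − 7.50) / -2.7 = 0.926 s
v² = v₀² + 2aΔx → Δx = (5² − 7.50²)/(2·-2.7) = 5.79 m

Phase 2 (accelerating): v₀ = 5.00 m/s, a = 2.2 m/s².
v = v₀ + at → t = (9 − 5.00) / 2.2 = 1.82 s
v² = v₀² + 2aΔx → Δx = (9² − 5.00²)/(2·2.2) = 12.7 m
Distance in phase 2 = 12.7 m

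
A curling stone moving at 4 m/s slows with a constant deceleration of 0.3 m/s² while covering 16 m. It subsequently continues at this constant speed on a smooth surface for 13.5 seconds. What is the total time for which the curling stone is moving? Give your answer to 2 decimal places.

18.40 s

Phase 1 (decelerating): v₀ = 4.00 m/s, a = -0.3 m/s².
v² = v₀² + 2aΔx = 4.00² + 2·-0.3·16 = 6.40 → v = 2.53 m/s
t = (v − v₀)/a = (2.53 − 4.00)/-0.3 = 4.90 s

Phase 2 (constant speed): v₀ = 2.53 m/s, a = 0 m/s².
v = v₀ + at = 2.53 + (0)(13.5) = 2.53 m/s
Δx = v₀t + ½at² = 2.53·13.5 + 0.5·0·13.5² = 34.2 m
Total time = 4.90 + 13.5 = 18.4 s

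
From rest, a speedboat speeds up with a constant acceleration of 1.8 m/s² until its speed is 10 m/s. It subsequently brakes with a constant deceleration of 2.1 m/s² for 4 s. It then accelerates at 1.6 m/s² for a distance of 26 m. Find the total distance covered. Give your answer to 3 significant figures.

77.0 m

Phase 1 (accelerating): v₀ = 0 m/s, a = 1.8 m/s².
v = v₀ + at → t = (10 − 0) / 1.8 = 5.56 s
v² = v₀² + 2aΔx → Δx = (10² − 0²)/(2·1.8) = 27.8 m

Phase 2 (decelerating): v₀ = 10.0 m/s, a = -2.1 m/s².
v = v₀ + at = 10.0 + (-2.1)(4) = 1.60 m/s
Δx = v₀t + ½at² = 10.0·4 + 0.5·-2.1·4² = 23.2 m

Phase 3 (accelerating): v₀ = 1.60 m/s, a = 1.6 m/s².
v² = v₀² + 2aΔx = 1.60² + 2·1.6·26 = 85.8 → v = 9.26 m/s
t = (v − v₀)/a = (9.26 − 1.60)/1.6 = 4.79 s
Total distance = 27.8 + 23.2 + 26.0 = 77.0 m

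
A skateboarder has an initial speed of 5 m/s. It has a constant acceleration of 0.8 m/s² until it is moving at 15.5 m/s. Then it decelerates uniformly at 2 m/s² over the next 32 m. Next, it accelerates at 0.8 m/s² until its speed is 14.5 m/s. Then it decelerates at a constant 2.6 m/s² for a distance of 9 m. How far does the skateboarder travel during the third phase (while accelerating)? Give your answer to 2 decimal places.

61.25 m

Phase 1 (accelerating): v₀ = 5.00 m/s, a = 0.8 m/s².
v = v₀ + at → t = (15.5 − 5.00) / 0.8 = 13.1 s
v² = v₀² + 2aΔx → Δx = (15.5² − 5.00²)/(2·0.8) = 135 m

Phase 2 (decelerating): v₀ = 15.5 m/s, a = -2 m/s².
v² = v₀² + 2aΔx = 15.5² + 2·-2·32 = 112 → v = 10.6 m/s
t = (v − v₀)/a = (10.6 − 15.5)/-2 = 2.45 s

Phase 3 (accelerating): v₀ = 10.6 m/s, a = 0.8 m/s².
v = v₀ + at → t = (14.5 − 10.6) / 0.8 = 4.88 s
v² = v₀² + 2aΔx → Δx = (14.5² − 10.6²)/(2·0.8) = 61.2 m
Distance in phase 3 = 61.2 m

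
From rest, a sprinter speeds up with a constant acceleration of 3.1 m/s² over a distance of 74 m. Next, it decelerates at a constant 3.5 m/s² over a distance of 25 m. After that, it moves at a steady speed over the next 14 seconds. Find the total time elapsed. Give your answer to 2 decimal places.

Phase 1 (accelerating): v₀ = 0 m/s, a = 3.1 m/s².
v² = v₀² + 2aΔx = 0² + 2·3.1·74 = 459 → v = 21.4 m/s
t = (v − v₀)/a = (21.4 − 0)/3.1 = 6.91 s

Phase 2 (decelerating): v₀ = 21.4 m/s, a = -3.5 m/s².
v² = v₀² + 2aΔx = 21.4² + 2·-3.5·25 = 284 → v = 16.8 m/s
t = (v − v₀)/a = (16.8 − 21.4)/-3.5 = 1.31 s

Phase 3 (constant speed): v₀ = 16.8 m/s, a = 0 m/s².
v = v₀ + at = 16.8 + (0)(14) = 16.8 m/s
Δx = v₀t + ½at² = 16.8·14 + 0.5·0·14² = 236 m
Total time = 6.91 + 1.31 + 14.0 = 22.2 s

22.22 s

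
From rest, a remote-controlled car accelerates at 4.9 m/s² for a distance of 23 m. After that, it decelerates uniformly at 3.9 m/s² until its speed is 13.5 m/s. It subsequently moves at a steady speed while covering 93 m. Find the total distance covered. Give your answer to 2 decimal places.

121.53 m

Phase 1 (accelerating): v₀ = 0 m/s, a = 4.9 m/s².
v² = v₀² + 2aΔx = 0² + 2·4.9·23 = 225 → v = 15.0 m/s
t = (v − v₀)/a = (15.0 − 0)/4.9 = 3.06 s

Phase 2 (decelerating): v₀ = 15.0 m/s, a = -3.9 m/s².
v = v₀ + at → t = (13.5 − 15.0) / -3.9 = 0.388 s
v² = v₀² + 2aΔx → Δx = (13.5² − 15.0²)/(2·-3.9) = 5.53 m

Phase 3 (constant speed): v₀ = 13.5 m/s, a = 0 m/s².
Constant speed: t = d/v = 93/13.5 = 6.89 s
Total distance = 23.0 + 5.53 + 93.0 = 122 m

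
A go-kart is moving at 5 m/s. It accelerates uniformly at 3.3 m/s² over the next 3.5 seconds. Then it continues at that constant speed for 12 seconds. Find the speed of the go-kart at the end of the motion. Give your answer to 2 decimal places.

16.55 m/s

Phase 1 (accelerating): v₀ = 5.00 m/s, a = 3.3 m/s².
v = v₀ + at = 5.00 + (3.3)(3.5) = 16.5 m/s
Δx = v₀t + ½at² = 5.00·3.5 + 0.5·3.3·3.5² = 37.7 m

Phase 2 (constant speed): v₀ = 16.5 m/s, a = 0 m/s².
v = v₀ + at = 16.5 + (0)(12) = 16.5 m/s
Δx = v₀t + ½at² = 16.5·12 + 0.5·0·12² = 199 m
Final speed = 16.5 m/s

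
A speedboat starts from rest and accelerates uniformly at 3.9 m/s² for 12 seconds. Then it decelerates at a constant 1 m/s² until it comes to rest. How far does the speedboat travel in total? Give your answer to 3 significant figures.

Phase 1 (accelerating): v₀ = 0 m/s, a = 3.9 m/s².
v = v₀ + at = 0 + (3.9)(12) = 46.8 m/s
Δx = v₀t + ½at² = 0·12 + 0.5·3.9·12² = 281 m

Phase 2 (decelerating): v₀ = 46.8 m/s, a = -1 m/s².
v = v₀ + at → t = (0 − 46.8) / -1 = 46.8 s
v² = v₀² + 2aΔx → Δx = (0² − 46.8²)/(2·-1) = 1100 m
Total distance = 281 + 1100 = 1380 m

1380 m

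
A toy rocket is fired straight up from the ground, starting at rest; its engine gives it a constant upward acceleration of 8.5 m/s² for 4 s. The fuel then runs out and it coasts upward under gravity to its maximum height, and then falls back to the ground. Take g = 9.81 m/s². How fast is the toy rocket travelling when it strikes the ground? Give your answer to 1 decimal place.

49.9 m/s

Phase 1 (powered ascent): v₀ = 0 m/s, a = 8.5 m/s².
v = v₀ + at = 0 + (8.5)(4) = 34.0 m/s
Δx = v₀t + ½at² = 0·4 + 0.5·8.5·4² = 68.0 m

Phase 2 (coasting upward): v₀ = 34.0 m/s, a = -9.81 m/s².
v = v₀ + at → t = (0 − 34.0) / -9.81 = 3.47 s
v² = v₀² + 2aΔx → Δx = (0² − 34.0²)/(2·-9.81) = 58.9 m

Phase 3 (free fall): v₀ = 0 m/s, a = -9.81 m/s².
Falls 127 m from rest: t = √(2·127/9.81) = 5.09 s; v = g·t = 49.9 m/s.
Impact speed = 49.9 m/s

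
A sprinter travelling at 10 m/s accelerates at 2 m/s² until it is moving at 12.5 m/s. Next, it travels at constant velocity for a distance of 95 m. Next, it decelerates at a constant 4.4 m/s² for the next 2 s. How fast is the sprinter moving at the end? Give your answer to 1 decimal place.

3.7 m/s

Phase 1 (accelerating): v₀ = 10.0 m/s, a = 2 m/s².
v = v₀ + at → t = (12.5 − 10.0) / 2 = 1.25 s
v² = v₀² + 2aΔx → Δx = (12.5² − 10.0²)/(2·2) = 14.1 m

Phase 2 (constant speed): v₀ = 12.5 m/s, a = 0 m/s².
Constant speed: t = d/v = 95/12.5 = 7.60 s

Phase 3 (decelerating): v₀ = 12.5 m/s, a = -4.4 m/s².
v = v₀ + at = 12.5 + (-4.4)(2) = 3.70 m/s
Δx = v₀t + ½at² = 12.5·2 + 0.5·-4.4·2² = 16.2 m
Final speed = 3.70 m/s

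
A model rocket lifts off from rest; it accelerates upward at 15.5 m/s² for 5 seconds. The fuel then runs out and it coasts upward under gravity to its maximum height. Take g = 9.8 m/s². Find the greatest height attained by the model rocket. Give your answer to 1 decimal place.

500.2 m

Phase 1 (powered ascent): v₀ = 0 m/s, a = 15.5 m/s².
v = v₀ + at = 0 + (15.5)(5) = 77.5 m/s
Δx = v₀t + ½at² = 0·5 + 0.5·15.5·5² = 194 m

Phase 2 (coasting upward): v₀ = 77.5 m/s, a = -9.8 m/s².
v = v₀ + at → t = (0 − 77.5) / -9.8 = 7.91 s
v² = v₀² + 2aΔx → Δx = (0² − 77.5²)/(2·-9.8) = 306 m
Maximum height = 194 + 306 = 500 m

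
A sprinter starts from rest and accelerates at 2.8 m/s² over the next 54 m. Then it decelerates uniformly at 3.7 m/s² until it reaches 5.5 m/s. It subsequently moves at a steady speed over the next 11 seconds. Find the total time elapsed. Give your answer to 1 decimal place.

Phase 1 (accelerating): v₀ = 0 m/s, a = 2.8 m/s².
v² = v₀² + 2aΔx = 0² + 2·2.8·54 = 302 → v = 17.4 m/s
t = (v − v₀)/a = (17.4 − 0)/2.8 = 6.21 s

Phase 2 (decelerating): v₀ = 17.4 m/s, a = -3.7 m/s².
v = v₀ + at → t = (5.5 − 17.4) / -3.7 = 3.21 s
v² = v₀² + 2aΔx → Δx = (5.5² − 17.4²)/(2·-3.7) = 36.8 m

Phase 3 (constant speed): v₀ = 5.50 m/s, a = 0 m/s².
v = v₀ + at = 5.50 + (0)(11) = 5.50 m/s
Δx = v₀t + ½at² = 5.50·11 + 0.5·0·11² = 60.5 m
Total time = 6.21 + 3.21 + 11.0 = 20.4 s

20.4 s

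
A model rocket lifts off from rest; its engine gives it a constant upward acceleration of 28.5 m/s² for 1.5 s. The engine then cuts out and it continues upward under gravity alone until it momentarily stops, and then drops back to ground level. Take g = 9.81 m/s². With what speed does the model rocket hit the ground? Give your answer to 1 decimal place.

49.6 m/s

Phase 1 (powered ascent): v₀ = 0 m/s, a = 28.5 m/s².
v = v₀ + at = 0 + (28.5)(1.5) = 42.8 m/s
Δx = v₀t + ½at² = 0·1.5 + 0.5·28.5·1.5² = 32.1 m

Phase 2 (coasting upward): v₀ = 42.8 m/s, a = -9.81 m/s².
v = v₀ + at → t = (0 − 42.8) / -9.81 = 4.36 s
v² = v₀² + 2aΔx → Δx = (0² − 42.8²)/(2·-9.81) = 93.1 m

Phase 3 (free fall): v₀ = 0 m/s, a = -9.81 m/s².
Falls 125 m from rest: t = √(2·125/9.81) = 5.05 s; v = g·t = 49.6 m/s.
Impact speed = 49.6 m/s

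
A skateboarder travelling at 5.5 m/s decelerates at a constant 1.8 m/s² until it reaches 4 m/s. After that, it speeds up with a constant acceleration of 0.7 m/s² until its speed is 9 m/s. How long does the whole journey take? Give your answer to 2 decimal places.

Phase 1 (decelerating): v₀ = 5.50 m/s, a = -1.8 m/s².
v = v₀ + at → t = (4 − 5.50) / -1.8 = 0.833 s
v² = v₀² + 2aΔx → Δx = (4² − 5.50²)/(2·-1.8) = 3.96 m

Phase 2 (accelerating): v₀ = 4.00 m/s, a = 0.7 m/s².
v = v₀ + at → t = (9 − 4.00) / 0.7 = 7.14 s
v² = v₀² + 2aΔx → Δx = (9² − 4.00²)/(2·0.7) = 46.4 m
Total time = 0.833 + 7.14 = 7.98 s

7.98 s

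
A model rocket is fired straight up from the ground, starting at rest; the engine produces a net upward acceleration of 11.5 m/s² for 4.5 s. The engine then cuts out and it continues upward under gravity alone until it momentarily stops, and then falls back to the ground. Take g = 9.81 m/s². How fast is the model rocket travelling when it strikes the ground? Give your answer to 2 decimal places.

Phase 1 (powered ascent): v₀ = 0 m/s, a = 11.5 m/s².
v = v₀ + at = 0 + (11.5)(4.5) = 51.8 m/s
Δx = v₀t + ½at² = 0·4.5 + 0.5·11.5·4.5² = 116 m

Phase 2 (coasting upward): v₀ = 51.8 m/s, a = -9.81 m/s².
v = v₀ + at → t = (0 − 51.8) / -9.81 = 5.28 s
v² = v₀² + 2aΔx → Δx = (0² − 51.8²)/(2·-9.81) = 136 m

Phase 3 (free fall): v₀ = 0 m/s, a = -9.81 m/s².
Falls 253 m from rest: t = √(2·253/9.81) = 7.18 s; v = g·t = 70.4 m/s.
Impact speed = 70.4 m/s

70.45 m/s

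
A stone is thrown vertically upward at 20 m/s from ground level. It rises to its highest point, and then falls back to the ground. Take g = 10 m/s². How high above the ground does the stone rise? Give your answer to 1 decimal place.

20.0 m

Phase 1 (rising): v₀ = 20.0 m/s, a = -10 m/s².
v = v₀ + at → t = (0 − 20.0) / -10 = 2.00 s
v² = v₀² + 2aΔx → Δx = (0² − 20.0²)/(2·-10) = 20.0 m
Maximum height = 20.0 m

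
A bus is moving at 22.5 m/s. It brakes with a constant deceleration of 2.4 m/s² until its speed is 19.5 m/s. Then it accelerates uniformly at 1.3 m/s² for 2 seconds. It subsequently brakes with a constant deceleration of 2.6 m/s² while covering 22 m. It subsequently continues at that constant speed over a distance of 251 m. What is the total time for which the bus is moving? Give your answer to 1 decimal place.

Phase 1 (decelerating): v₀ = 22.5 m/s, a = -2.4 m/s².
v = v₀ + at → t = (19.5 − 22.5) / -2.4 = 1.25 s
v² = v₀² + 2aΔx → Δx = (19.5² − 22.5²)/(2·-2.4) = 26.2 m

Phase 2 (accelerating): v₀ = 19.5 m/s, a = 1.3 m/s².
v = v₀ + at = 19.5 + (1.3)(2) = 22.1 m/s
Δx = v₀t + ½at² = 19.5·2 + 0.5·1.3·2² = 41.6 m

Phase 3 (decelerating): v₀ = 22.1 m/s, a = -2.6 m/s².
v² = v₀² + 2aΔx = 22.1² + 2·-2.6·22 = 374 → v = 19.3 m/s
t = (v − v₀)/a = (19.3 − 22.1)/-2.6 = 1.06 s

Phase 4 (constant speed): v₀ = 19.3 m/s, a = 0 m/s².
Constant speed: t = d/v = 251/19.3 = 13.0 s
Total time = 1.25 + 2.00 + 1.06 + 13.0 = 17.3 s

17.3 s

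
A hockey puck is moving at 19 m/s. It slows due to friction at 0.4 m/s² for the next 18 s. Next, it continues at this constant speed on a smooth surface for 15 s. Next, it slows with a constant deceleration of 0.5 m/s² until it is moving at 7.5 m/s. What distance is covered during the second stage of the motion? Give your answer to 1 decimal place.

Phase 1 (decelerating): v₀ = 19.0 m/s, a = -0.4 m/s².
v = v₀ + at = 19.0 + (-0.4)(18) = 11.8 m/s
Δx = v₀t + ½at² = 19.0·18 + 0.5·-0.4·18² = 277 m

Phase 2 (constant speed): v₀ = 11.8 m/s, a = 0 m/s².
v = v₀ + at = 11.8 + (0)(15) = 11.8 m/s
Δx = v₀t + ½at² = 11.8·15 + 0.5·0·15² = 177 m
Distance in phase 2 = 177 m

177.0 m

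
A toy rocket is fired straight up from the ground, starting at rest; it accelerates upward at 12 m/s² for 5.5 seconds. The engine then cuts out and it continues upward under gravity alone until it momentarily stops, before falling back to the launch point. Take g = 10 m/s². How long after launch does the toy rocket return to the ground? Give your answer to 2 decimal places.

21.04 s

Phase 1 (powered ascent): v₀ = 0 m/s, a = 12 m/s².
v = v₀ + at = 0 + (12)(5.5) = 66.0 m/s
Δx = v₀t + ½at² = 0·5.5 + 0.5·12·5.5² = 182 m

Phase 2 (coasting upward): v₀ = 66.0 m/s, a = -10 m/s².
v = v₀ + at → t = (0 − 66.0) / -10 = 6.60 s
v² = v₀² + 2aΔx → Δx = (0² − 66.0²)/(2·-10) = 218 m

Phase 3 (free fall): v₀ = 0 m/s, a = -10 m/s².
Falls 399 m from rest: t = √(2·399/10) = 8.94 s; v = g·t = 89.4 m/s.
Total time = 5.50 + 6.60 + 8.94 = 21.0 s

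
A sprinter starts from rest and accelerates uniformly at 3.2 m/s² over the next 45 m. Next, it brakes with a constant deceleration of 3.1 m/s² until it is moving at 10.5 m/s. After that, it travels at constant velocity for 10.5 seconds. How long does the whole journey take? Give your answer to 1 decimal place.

Phase 1 (accelerating): v₀ = 0 m/s, a = 3.2 m/s².
v² = v₀² + 2aΔx = 0² + 2·3.2·45 = 288 → v = 17.0 m/s
t = (v − v₀)/a = (17.0 − 0)/3.2 = 5.30 s

Phase 2 (decelerating): v₀ = 17.0 m/s, a = -3.1 m/s².
v = v₀ + at → t = (10.5 − 17.0) / -3.1 = 2.09 s
v² = v₀² + 2aΔx → Δx = (10.5² − 17.0²)/(2·-3.1) = 28.7 m

Phase 3 (constant speed): v₀ = 10.5 m/s, a = 0 m/s².
v = v₀ + at = 10.5 + (0)(10.5) = 10.5 m/s
Δx = v₀t + ½at² = 10.5·10.5 + 0.5·0·10.5² = 110 m
Total time = 5.30 + 2.09 + 10.5 = 17.9 s

17.9 s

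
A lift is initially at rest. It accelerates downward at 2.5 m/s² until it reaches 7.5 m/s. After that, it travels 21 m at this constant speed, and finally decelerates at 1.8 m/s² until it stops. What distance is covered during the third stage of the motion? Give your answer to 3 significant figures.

15.6 m

Phase 1 (accelerating): v₀ = 0 m/s, a = 2.5 m/s².
v = v₀ + at → t = (7.5 − 0) / 2.5 = 3.00 s
v² = v₀² + 2aΔx → Δx = (7.5² − 0²)/(2·2.5) = 11.2 m

Phase 2 (constant speed): v₀ = 7.50 m/s, a = 0 m/s².
Constant speed: t = d/v = 21/7.50 = 2.80 s

Phase 3 (decelerating): v₀ = 7.50 m/s, a = -1.8 m/s².
v = v₀ + at → t = (0 − 7.50) / -1.8 = 4.17 s
v² = v₀² + 2aΔx → Δx = (0² − 7.50²)/(2·-1.8) = 15.6 m
Distance in phase 3 = 15.6 m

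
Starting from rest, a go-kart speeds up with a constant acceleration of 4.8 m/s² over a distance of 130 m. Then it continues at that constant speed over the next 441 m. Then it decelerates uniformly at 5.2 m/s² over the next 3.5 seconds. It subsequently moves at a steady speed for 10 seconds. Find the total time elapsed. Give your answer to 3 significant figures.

Phase 1 (accelerating): v₀ = 0 m/s, a = 4.8 m/s².
v² = v₀² + 2aΔx = 0² + 2·4.8·130 = 1250 → v = 35.3 m/s
t = (v − v₀)/a = (35.3 − 0)/4.8 = 7.36 s

Phase 2 (constant speed): v₀ = 35.3 m/s, a = 0 m/s².
Constant speed: t = d/v = 441/35.3 = 12.5 s

Phase 3 (decelerating): v₀ = 35.3 m/s, a = -5.2 m/s².
v = v₀ + at = 35.3 + (-5.2)(3.5) = 17.1 m/s
Δx = v₀t + ½at² = 35.3·3.5 + 0.5·-5.2·3.5² = 91.8 m

Phase 4 (constant speed): v₀ = 17.1 m/s, a = 0 m/s².
v = v₀ + at = 17.1 + (0)(10) = 17.1 m/s
Δx = v₀t + ½at² = 17.1·10 + 0.5·0·10² = 171 m
Total time = 7.36 + 12.5 + 3.50 + 10.0 = 33.3 s

33.3 s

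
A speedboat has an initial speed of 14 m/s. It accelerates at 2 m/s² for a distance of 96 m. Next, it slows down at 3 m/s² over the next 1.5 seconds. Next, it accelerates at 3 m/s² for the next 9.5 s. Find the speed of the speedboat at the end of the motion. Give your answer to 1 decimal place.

48.1 m/s

Phase 1 (accelerating): v₀ = 14.0 m/s, a = 2 m/s².
v² = v₀² + 2aΔx = 14.0² + 2·2·96 = 580 → v = 24.1 m/s
t = (v − v₀)/a = (24.1 − 14.0)/2 = 5.04 s

Phase 2 (decelerating): v₀ = 24.1 m/s, a = -3 m/s².
v = v₀ + at = 24.1 + (-3)(1.5) = 19.6 m/s
Δx = v₀t + ½at² = 24.1·1.5 + 0.5·-3·1.5² = 32.7 m

Phase 3 (accelerating): v₀ = 19.6 m/s, a = 3 m/s².
v = v₀ + at = 19.6 + (3)(9.5) = 48.1 m/s
Δx = v₀t + ½at² = 19.6·9.5 + 0.5·3·9.5² = 321 m
Final speed = 48.1 m/s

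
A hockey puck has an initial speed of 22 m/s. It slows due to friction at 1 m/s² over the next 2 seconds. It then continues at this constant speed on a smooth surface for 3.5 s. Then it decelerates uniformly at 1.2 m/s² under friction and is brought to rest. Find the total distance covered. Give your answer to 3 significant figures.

Phase 1 (decelerating): v₀ = 22.0 m/s, a = -1 m/s².
v = v₀ + at = 22.0 + (-1)(2) = 20.0 m/s
Δx = v₀t + ½at² = 22.0·2 + 0.5·-1·2² = 42.0 m

Phase 2 (constant speed): v₀ = 20.0 m/s, a = 0 m/s².
v = v₀ + at = 20.0 + (0)(3.5) = 20.0 m/s
Δx = v₀t + ½at² = 20.0·3.5 + 0.5·0·3.5² = 70.0 m

Phase 3 (decelerating): v₀ = 20.0 m/s, a = -1.2 m/s².
v = v₀ + at → t = (0 − 20.0) / -1.2 = 16.7 s
v² = v₀² + 2aΔx → Δx = (0² − 20.0²)/(2·-1.2) = 167 m
Total distance = 42.0 + 70.0 + 167 = 279 m

279 m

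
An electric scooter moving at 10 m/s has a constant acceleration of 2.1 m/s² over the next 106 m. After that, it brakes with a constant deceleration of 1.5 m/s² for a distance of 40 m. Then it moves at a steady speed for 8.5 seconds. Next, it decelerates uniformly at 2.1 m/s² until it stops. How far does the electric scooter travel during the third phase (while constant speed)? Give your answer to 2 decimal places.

Phase 1 (accelerating): v₀ = 10.0 m/s, a = 2.1 m/s².
v² = v₀² + 2aΔx = 10.0² + 2·2.1·106 = 545 → v = 23.3 m/s
t = (v − v₀)/a = (23.3 − 10.0)/2.1 = 6.36 s

Phase 2 (decelerating): v₀ = 23.3 m/s, a = -1.5 m/s².
v² = v₀² + 2aΔx = 23.3² + 2·-1.5·40 = 425 → v = 20.6 m/s
t = (v − v₀)/a = (20.6 − 23.3)/-1.5 = 1.82 s

Phase 3 (constant speed): v₀ = 20.6 m/s, a = 0 m/s².
v = v₀ + at = 20.6 + (0)(8.5) = 20.6 m/s
Δx = v₀t + ½at² = 20.6·8.5 + 0.5·0·8.5² = 175 m
Distance in phase 3 = 175 m

175.27 m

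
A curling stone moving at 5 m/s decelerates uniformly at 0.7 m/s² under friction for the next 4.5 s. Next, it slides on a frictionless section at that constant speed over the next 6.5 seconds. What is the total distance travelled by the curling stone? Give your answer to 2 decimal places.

27.44 m

Phase 1 (decelerating): v₀ = 5.00 m/s, a = -0.7 m/s².
v = v₀ + at = 5.00 + (-0.7)(4.5) = 1.85 m/s
Δx = v₀t + ½at² = 5.00·4.5 + 0.5·-0.7·4.5² = 15.4 m

Phase 2 (constant speed): v₀ = 1.85 m/s, a = 0 m/s².
v = v₀ + at = 1.85 + (0)(6.5) = 1.85 m/s
Δx = v₀t + ½at² = 1.85·6.5 + 0.5·0·6.5² = 12.0 m
Total distance = 15.4 + 12.0 = 27.4 m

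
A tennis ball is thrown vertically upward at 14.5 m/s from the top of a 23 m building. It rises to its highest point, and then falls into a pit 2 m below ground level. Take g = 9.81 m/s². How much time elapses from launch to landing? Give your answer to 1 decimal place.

4.2 s

Phase 1 (rising): v₀ = 14.5 m/s, a = -9.81 m/s².
v = v₀ + at → t = (0 − 14.5) / -9.81 = 1.48 s
v² = v₀² + 2aΔx → Δx = (0² − 14.5²)/(2·-9.81) = 10.7 m

Phase 2 (falling): v₀ = 0 m/s, a = -9.81 m/s².
Falls 35.7 m from rest: t = √(2·35.7/9.81) = 2.70 s; v = g·t = 26.5 m/s.
Total time = 1.48 + 2.70 = 4.18 s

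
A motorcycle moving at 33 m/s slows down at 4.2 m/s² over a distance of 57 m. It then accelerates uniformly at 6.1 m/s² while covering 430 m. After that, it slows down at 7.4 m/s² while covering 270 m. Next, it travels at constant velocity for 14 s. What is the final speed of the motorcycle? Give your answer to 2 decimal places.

Phase 1 (decelerating): v₀ = 33.0 m/s, a = -4.2 m/s².
v² = v₀² + 2aΔx = 33.0² + 2·-4.2·57 = 610 → v = 24.7 m/s
t = (v − v₀)/a = (24.7 − 33.0)/-4.2 = 1.98 s

Phase 2 (accelerating): v₀ = 24.7 m/s, a = 6.1 m/s².
v² = v₀² + 2aΔx = 24.7² + 2·6.1·430 = 5860 → v = 76.5 m/s
t = (v − v₀)/a = (76.5 − 24.7)/6.1 = 8.50 s

Phase 3 (decelerating): v₀ = 76.5 m/s, a = -7.4 m/s².
v² = v₀² + 2aΔx = 76.5² + 2·-7.4·270 = 1860 → v = 43.1 m/s
t = (v − v₀)/a = (43.1 − 76.5)/-7.4 = 4.51 s

Phase 4 (constant speed): v₀ = 43.1 m/s, a = 0 m/s².
v = v₀ + at = 43.1 + (0)(14) = 43.1 m/s
Δx = v₀t + ½at² = 43.1·14 + 0.5·0·14² = 604 m
Final speed = 43.1 m/s

43.13 m/s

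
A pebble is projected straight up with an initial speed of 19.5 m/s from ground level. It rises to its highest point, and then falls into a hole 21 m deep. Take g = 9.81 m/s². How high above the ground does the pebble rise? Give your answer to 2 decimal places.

Phase 1 (rising): v₀ = 19.5 m/s, a = -9.81 m/s².
v = v₀ + at → t = (0 − 19.5) / -9.81 = 1.99 s
v² = v₀² + 2aΔx → Δx = (0² − 19.5²)/(2·-9.81) = 19.4 m
Maximum height = 19.4 m

19.38 m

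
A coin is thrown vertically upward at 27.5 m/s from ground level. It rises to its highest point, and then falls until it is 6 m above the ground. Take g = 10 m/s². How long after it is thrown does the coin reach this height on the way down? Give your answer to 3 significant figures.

5.27 s

Phase 1 (rising): v₀ = 27.5 m/s, a = -10 m/s².
v = v₀ + at → t = (0 − 27.5) / -10 = 2.75 s
v² = v₀² + 2aΔx → Δx = (0² − 27.5²)/(2·-10) = 37.8 m

Phase 2 (falling): v₀ = 0 m/s, a = -10 m/s².
Falls 31.8 m from rest: t = √(2·31.8/10) = 2.52 s; v = g·t = 25.2 m/s.
Total time = 2.75 + 2.52 = 5.27 s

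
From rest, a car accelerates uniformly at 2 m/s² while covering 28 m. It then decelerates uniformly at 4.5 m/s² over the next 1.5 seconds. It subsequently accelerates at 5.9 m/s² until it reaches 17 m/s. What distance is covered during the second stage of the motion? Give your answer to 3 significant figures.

Phase 1 (accelerating): v₀ = 0 m/s, a = 2 m/s².
v² = v₀² + 2aΔx = 0² + 2·2·28 = 112 → v = 10.6 m/s
t = (v − v₀)/a = (10.6 − 0)/2 = 5.29 s

Phase 2 (decelerating): v₀ = 10.6 m/s, a = -4.5 m/s².
v = v₀ + at = 10.6 + (-4.5)(1.5) = 3.83 m/s
Δx = v₀t + ½at² = 10.6·1.5 + 0.5·-4.5·1.5² = 10.8 m
Distance in phase 2 = 10.8 m

10.8 m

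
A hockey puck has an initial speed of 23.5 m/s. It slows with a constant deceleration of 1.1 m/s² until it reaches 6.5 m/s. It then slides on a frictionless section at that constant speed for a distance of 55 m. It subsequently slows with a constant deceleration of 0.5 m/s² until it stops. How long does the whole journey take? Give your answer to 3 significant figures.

Phase 1 (decelerating): v₀ = 23.5 m/s, a = -1.1 m/s².
v = v₀ + at → t = (6.5 − 23.5) / -1.1 = 15.5 s
v² = v₀² + 2aΔx → Δx = (6.5² − 23.5²)/(2·-1.1) = 232 m

Phase 2 (constant speed): v₀ = 6.50 m/s, a = 0 m/s².
Constant speed: t = d/v = 55/6.50 = 8.46 s

Phase 3 (decelerating): v₀ = 6.50 m/s, a = -0.5 m/s².
v = v₀ + at → t = (0 − 6.50) / -0.5 = 13.0 s
v² = v₀² + 2aΔx → Δx = (0² − 6.50²)/(2·-0.5) = 42.2 m
Total time = 15.5 + 8.46 + 13.0 = 36.9 s

36.9 s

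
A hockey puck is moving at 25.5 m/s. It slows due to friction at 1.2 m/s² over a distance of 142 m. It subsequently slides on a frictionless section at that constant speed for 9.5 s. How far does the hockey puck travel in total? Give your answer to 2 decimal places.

Phase 1 (decelerating): v₀ = 25.5 m/s, a = -1.2 m/s².
v² = v₀² + 2aΔx = 25.5² + 2·-1.2·142 = 309 → v = 17.6 m/s
t = (v − v₀)/a = (17.6 − 25.5)/-1.2 = 6.59 s

Phase 2 (constant speed): v₀ = 17.6 m/s, a = 0 m/s².
v = v₀ + at = 17.6 + (0)(9.5) = 17.6 m/s
Δx = v₀t + ½at² = 17.6·9.5 + 0.5·0·9.5² = 167 m
Total distance = 142 + 167 = 309 m

309.12 m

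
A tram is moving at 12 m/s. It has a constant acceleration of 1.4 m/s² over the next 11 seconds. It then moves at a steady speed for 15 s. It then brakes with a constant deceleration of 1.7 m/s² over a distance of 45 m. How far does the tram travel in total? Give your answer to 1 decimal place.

Phase 1 (accelerating): v₀ = 12.0 m/s, a = 1.4 m/s².
v = v₀ + at = 12.0 + (1.4)(11) = 27.4 m/s
Δx = v₀t + ½at² = 12.0·11 + 0.5·1.4·11² = 217 m

Phase 2 (constant speed): v₀ = 27.4 m/s, a = 0 m/s².
v = v₀ + at = 27.4 + (0)(15) = 27.4 m/s
Δx = v₀t + ½at² = 27.4·15 + 0.5·0·15² = 411 m

Phase 3 (decelerating): v₀ = 27.4 m/s, a = -1.7 m/s².
v² = v₀² + 2aΔx = 27.4² + 2·-1.7·45 = 598 → v = 24.4 m/s
t = (v − v₀)/a = (24.4 − 27.4)/-1.7 = 1.74 s
Total distance = 217 + 411 + 45.0 = 673 m

672.7 m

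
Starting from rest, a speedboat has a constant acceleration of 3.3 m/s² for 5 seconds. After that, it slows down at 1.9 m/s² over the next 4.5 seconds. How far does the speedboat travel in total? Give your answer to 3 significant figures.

Phase 1 (accelerating): v₀ = 0 m/s, a = 3.3 m/s².
v = v₀ + at = 0 + (3.3)(5) = 16.5 m/s
Δx = v₀t + ½at² = 0·5 + 0.5·3.3·5² = 41.2 m

Phase 2 (decelerating): v₀ = 16.5 m/s, a = -1.9 m/s².
v = v₀ + at = 16.5 + (-1.9)(4.5) = 7.95 m/s
Δx = v₀t + ½at² = 16.5·4.5 + 0.5·-1.9·4.5² = 55.0 m
Total distance = 41.2 + 55.0 = 96.3 m

96.3 m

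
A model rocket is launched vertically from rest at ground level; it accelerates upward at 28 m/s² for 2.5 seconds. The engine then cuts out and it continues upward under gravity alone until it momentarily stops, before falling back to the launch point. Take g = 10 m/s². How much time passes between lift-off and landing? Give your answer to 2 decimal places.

17.65 s

Phase 1 (powered ascent): v₀ = 0 m/s, a = 28 m/s².
v = v₀ + at = 0 + (28)(2.5) = 70.0 m/s
Δx = v₀t + ½at² = 0·2.5 + 0.5·28·2.5² = 87.5 m

Phase 2 (coasting upward): v₀ = 70.0 m/s, a = -10 m/s².
v = v₀ + at → t = (0 − 70.0) / -10 = 7.00 s
v² = v₀² + 2aΔx → Δx = (0² − 70.0²)/(2·-10) = 245 m

Phase 3 (free fall): v₀ = 0 m/s, a = -10 m/s².
Falls 332 m from rest: t = √(2·332/10) = 8.15 s; v = g·t = 81.5 m/s.
Total time = 2.50 + 7.00 + 8.15 = 17.7 s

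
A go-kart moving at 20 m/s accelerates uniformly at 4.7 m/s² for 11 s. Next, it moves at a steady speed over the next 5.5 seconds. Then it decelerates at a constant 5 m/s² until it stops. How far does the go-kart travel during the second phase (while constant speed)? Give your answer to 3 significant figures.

394 m

Phase 1 (accelerating): v₀ = 20.0 m/s, a = 4.7 m/s².
v = v₀ + at = 20.0 + (4.7)(11) = 71.7 m/s
Δx = v₀t + ½at² = 20.0·11 + 0.5·4.7·11² = 504 m

Phase 2 (constant speed): v₀ = 71.7 m/s, a = 0 m/s².
v = v₀ + at = 71.7 + (0)(5.5) = 71.7 m/s
Δx = v₀t + ½at² = 71.7·5.5 + 0.5·0·5.5² = 394 m
Distance in phase 2 = 394 m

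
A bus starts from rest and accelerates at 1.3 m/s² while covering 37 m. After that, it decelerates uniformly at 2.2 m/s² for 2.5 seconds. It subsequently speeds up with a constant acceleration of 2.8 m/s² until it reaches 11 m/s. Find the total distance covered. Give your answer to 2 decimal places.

72.94 m

Phase 1 (accelerating): v₀ = 0 m/s, a = 1.3 m/s².
v² = v₀² + 2aΔx = 0² + 2·1.3·37 = 96.2 → v = 9.81 m/s
t = (v − v₀)/a = (9.81 − 0)/1.3 = 7.54 s

Phase 2 (decelerating): v₀ = 9.81 m/s, a = -2.2 m/s².
v = v₀ + at = 9.81 + (-2.2)(2.5) = 4.31 m/s
Δx = v₀t + ½at² = 9.81·2.5 + 0.5·-2.2·2.5² = 17.6 m

Phase 3 (accelerating): v₀ = 4.31 m/s, a = 2.8 m/s².
v = v₀ + at → t = (11 − 4.31) / 2.8 = 2.39 s
v² = v₀² + 2aΔx → Δx = (11² − 4.31²)/(2·2.8) = 18.3 m
Total distance = 37.0 + 17.6 + 18.3 = 72.9 m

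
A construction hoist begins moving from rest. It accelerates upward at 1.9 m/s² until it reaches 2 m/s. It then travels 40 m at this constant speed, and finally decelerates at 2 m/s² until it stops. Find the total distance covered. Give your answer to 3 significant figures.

42.1 m

Phase 1 (accelerating): v₀ = 0 m/s, a = 1.9 m/s².
v = v₀ + at → t = (2 − 0) / 1.9 = 1.05 s
v² = v₀² + 2aΔx → Δx = (2² − 0²)/(2·1.9) = 1.05 m

Phase 2 (constant speed): v₀ = 2.00 m/s, a = 0 m/s².
Constant speed: t = d/v = 40/2.00 = 20.0 s

Phase 3 (decelerating): v₀ = 2.00 m/s, a = -2 m/s².
v = v₀ + at → t = (0 − 2.00) / -2 = 1.00 s
v² = v₀² + 2aΔx → Δx = (0² − 2.00²)/(2·-2) = 1.00 m
Total distance = 1.05 + 40.0 + 1.00 = 42.1 m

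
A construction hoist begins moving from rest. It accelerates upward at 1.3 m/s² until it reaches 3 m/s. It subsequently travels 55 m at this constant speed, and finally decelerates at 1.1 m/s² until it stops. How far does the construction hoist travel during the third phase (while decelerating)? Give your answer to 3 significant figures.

Phase 1 (accelerating): v₀ = 0 m/s, a = 1.3 m/s².
v = v₀ + at → t = (3 − 0) / 1.3 = 2.31 s
v² = v₀² + 2aΔx → Δx = (3² − 0²)/(2·1.3) = 3.46 m

Phase 2 (constant speed): v₀ = 3.00 m/s, a = 0 m/s².
Constant speed: t = d/v = 55/3.00 = 18.3 s

Phase 3 (decelerating): v₀ = 3.00 m/s, a = -1.1 m/s².
v = v₀ + at → t = (0 − 3.00) / -1.1 = 2.73 s
v² = v₀² + 2aΔx → Δx = (0² − 3.00²)/(2·-1.1) = 4.09 m
Distance in phase 3 = 4.09 m

4.09 m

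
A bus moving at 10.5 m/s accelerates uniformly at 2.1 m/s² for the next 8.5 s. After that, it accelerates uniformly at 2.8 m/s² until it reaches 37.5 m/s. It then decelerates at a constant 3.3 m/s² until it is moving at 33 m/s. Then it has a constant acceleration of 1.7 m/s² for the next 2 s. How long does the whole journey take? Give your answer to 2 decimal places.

Phase 1 (accelerating): v₀ = 10.5 m/s, a = 2.1 m/s².
v = v₀ + at = 10.5 + (2.1)(8.5) = 28.4 m/s
Δx = v₀t + ½at² = 10.5·8.5 + 0.5·2.1·8.5² = 165 m

Phase 2 (accelerating): v₀ = 28.4 m/s, a = 2.8 m/s².
v = v₀ + at → t = (37.5 − 28.4) / 2.8 = 3.27 s
v² = v₀² + 2aΔx → Δx = (37.5² − 28.4²)/(2·2.8) = 108 m

Phase 3 (decelerating): v₀ = 37.5 m/s, a = -3.3 m/s².
v = v₀ + at → t = (33 − 37.5) / -3.3 = 1.36 s
v² = v₀² + 2aΔx → Δx = (33² − 37.5²)/(2·-3.3) = 48.1 m

Phase 4 (accelerating): v₀ = 33.0 m/s, a = 1.7 m/s².
v = v₀ + at = 33.0 + (1.7)(2) = 36.4 m/s
Δx = v₀t + ½at² = 33.0·2 + 0.5·1.7·2² = 69.4 m
Total time = 8.50 + 3.27 + 1.36 + 2.00 = 15.1 s

15.13 s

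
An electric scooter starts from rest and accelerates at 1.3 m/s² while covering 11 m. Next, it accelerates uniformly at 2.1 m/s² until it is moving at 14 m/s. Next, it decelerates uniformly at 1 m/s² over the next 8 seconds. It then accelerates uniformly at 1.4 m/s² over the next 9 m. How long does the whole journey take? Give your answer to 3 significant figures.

Phase 1 (accelerating): v₀ = 0 m/s, a = 1.3 m/s².
v² = v₀² + 2aΔx = 0² + 2·1.3·11 = 28.6 → v = 5.35 m/s
t = (v − v₀)/a = (5.35 − 0)/1.3 = 4.11 s

Phase 2 (accelerating): v₀ = 5.35 m/s, a = 2.1 m/s².
v = v₀ + at → t = (14 − 5.35) / 2.1 = 4.12 s
v² = v₀² + 2aΔx → Δx = (14² − 5.35²)/(2·2.1) = 39.9 m

Phase 3 (decelerating): v₀ = 14.0 m/s, a = -1 m/s².
v = v₀ + at = 14.0 + (-1)(8) = 6.00 m/s
Δx = v₀t + ½at² = 14.0·8 + 0.5·-1·8² = 80.0 m

Phase 4 (accelerating): v₀ = 6.00 m/s, a = 1.4 m/s².
v² = v₀² + 2aΔx = 6.00² + 2·1.4·9 = 61.2 → v = 7.82 m/s
t = (v − v₀)/a = (7.82 − 6.00)/1.4 = 1.30 s
Total time = 4.11 + 4.12 + 8.00 + 1.30 = 17.5 s

17.5 s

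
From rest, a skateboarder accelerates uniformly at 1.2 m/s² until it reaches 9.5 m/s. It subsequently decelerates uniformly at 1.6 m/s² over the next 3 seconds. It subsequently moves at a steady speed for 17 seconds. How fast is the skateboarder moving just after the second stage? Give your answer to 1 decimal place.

Phase 1 (accelerating): v₀ = 0 m/s, a = 1.2 m/s².
v = v₀ + at → t = (9.5 − 0) / 1.2 = 7.92 s
v² = v₀² + 2aΔx → Δx = (9.5² − 0²)/(2·1.2) = 37.6 m

Phase 2 (decelerating): v₀ = 9.50 m/s, a = -1.6 m/s².
v = v₀ + at = 9.50 + (-1.6)(3) = 4.70 m/s
Δx = v₀t + ½at² = 9.50·3 + 0.5·-1.6·3² = 21.3 m
Speed at end of phase 2 = 4.70 m/s

4.7 m/s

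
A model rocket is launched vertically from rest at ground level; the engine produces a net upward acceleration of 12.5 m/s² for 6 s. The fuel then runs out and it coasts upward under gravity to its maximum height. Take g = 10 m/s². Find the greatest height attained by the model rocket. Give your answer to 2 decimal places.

506.25 m

Phase 1 (powered ascent): v₀ = 0 m/s, a = 12.5 m/s².
v = v₀ + at = 0 + (12.5)(6) = 75.0 m/s
Δx = v₀t + ½at² = 0·6 + 0.5·12.5·6² = 225 m

Phase 2 (coasting upward): v₀ = 75.0 m/s, a = -10 m/s².
v = v₀ + at → t = (0 − 75.0) / -10 = 7.50 s
v² = v₀² + 2aΔx → Δx = (0² − 75.0²)/(2·-10) = 281 m
Maximum height = 225 + 281 = 506 m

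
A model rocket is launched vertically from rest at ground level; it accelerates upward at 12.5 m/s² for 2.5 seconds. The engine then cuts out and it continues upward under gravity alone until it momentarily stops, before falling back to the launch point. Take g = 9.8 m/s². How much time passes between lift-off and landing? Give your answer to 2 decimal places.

Phase 1 (powered ascent): v₀ = 0 m/s, a = 12.5 m/s².
v = v₀ + at = 0 + (12.5)(2.5) = 31.2 m/s
Δx = v₀t + ½at² = 0·2.5 + 0.5·12.5·2.5² = 39.1 m

Phase 2 (coasting upward): v₀ = 31.2 m/s, a = -9.8 m/s².
v = v₀ + at → t = (0 − 31.2) / -9.8 = 3.19 s
v² = v₀² + 2aΔx → Δx = (0² − 31.2²)/(2·-9.8) = 49.8 m

Phase 3 (free fall): v₀ = 0 m/s, a = -9.8 m/s².
Falls 88.9 m from rest: t = √(2·88.9/9.8) = 4.26 s; v = g·t = 41.7 m/s.
Total time = 2.50 + 3.19 + 4.26 = 9.95 s

9.95 s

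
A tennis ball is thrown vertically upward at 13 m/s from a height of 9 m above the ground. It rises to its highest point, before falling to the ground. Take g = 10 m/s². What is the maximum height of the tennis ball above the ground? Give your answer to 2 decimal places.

17.45 m

Phase 1 (rising): v₀ = 13.0 m/s, a = -10 m/s².
v = v₀ + at → t = (0 − 13.0) / -10 = 1.30 s
v² = v₀² + 2aΔx → Δx = (0² − 13.0²)/(2·-10) = 8.45 m
Maximum height = 9 + 8.45 = 17.4 m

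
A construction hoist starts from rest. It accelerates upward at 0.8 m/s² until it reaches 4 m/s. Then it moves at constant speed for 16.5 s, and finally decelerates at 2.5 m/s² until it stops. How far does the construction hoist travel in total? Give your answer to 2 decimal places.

79.20 m

Phase 1 (accelerating): v₀ = 0 m/s, a = 0.8 m/s².
v = v₀ + at → t = (4 − 0) / 0.8 = 5.00 s
v² = v₀² + 2aΔx → Δx = (4² − 0²)/(2·0.8) = 10.0 m

Phase 2 (constant speed): v₀ = 4.00 m/s, a = 0 m/s².
v = v₀ + at = 4.00 + (0)(16.5) = 4.00 m/s
Δx = v₀t + ½at² = 4.00·16.5 + 0.5·0·16.5² = 66.0 m

Phase 3 (decelerating): v₀ = 4.00 m/s, a = -2.5 m/s².
v = v₀ + at → t = (0 − 4.00) / -2.5 = 1.60 s
v² = v₀² + 2aΔx → Δx = (0² − 4.00²)/(2·-2.5) = 3.20 m
Total distance = 10.0 + 66.0 + 3.20 = 79.2 m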